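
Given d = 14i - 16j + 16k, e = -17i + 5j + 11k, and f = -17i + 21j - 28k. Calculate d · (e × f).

1062

e × f:
i: 5·(-28) - 11·21 = -140 - 231 = -371
j: 11·(-17) - (-17)·(-28) = -187 - 476 = -663
k: (-17)·21 - 5·(-17) = -357 - (-85) = -272
e × f = (-371, -663, -272)
d · (e × f) = 14·(-371) + (-16)·(-663) + 16·(-272) = -5194 + 10608 - 4352 = 1062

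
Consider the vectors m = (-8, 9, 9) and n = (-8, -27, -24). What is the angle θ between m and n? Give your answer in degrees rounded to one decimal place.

m · n = (-8)·(-8) + 9·(-27) + 9·(-24) = 64 - 243 - 216 = -395
|m|² = 64 + 81 + 81 = 226,  |m| = √226 ≈ 15.033296
|n|² = 64 + 729 + 576 = 1369,  |n| = √1369 ≈ 37.000000
cos θ = -395 / (15.033296 · 37.000000) ≈ -0.71014
θ = arccos(-0.71014) ≈ 135.2°

135.2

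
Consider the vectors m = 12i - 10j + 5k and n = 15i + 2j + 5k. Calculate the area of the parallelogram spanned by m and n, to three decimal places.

184.665

i: (-10)·5 - 5·2 = -50 - 10 = -60
j: 5·15 - 12·5 = 75 - 60 = 15
k: 12·2 - (-10)·15 = 24 - (-150) = 174
m × n = (-60, 15, 174)
|m × n| = √((-60)² + 15² + 174²) = √34101 ≈ 184.6646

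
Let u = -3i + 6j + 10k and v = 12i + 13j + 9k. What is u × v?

(-76, 147, -111)

i: 6·9 - 10·13 = 54 - 130 = -76
j: 10·12 - (-3)·9 = 120 - (-27) = 147
k: (-3)·13 - 6·12 = -39 - 72 = -111
u × v = (-76, 147, -111)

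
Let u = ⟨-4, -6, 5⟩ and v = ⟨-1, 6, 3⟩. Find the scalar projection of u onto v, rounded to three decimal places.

u · v = (-4)·(-1) + (-6)·6 + 5·3 = 4 - 36 + 15 = -17
|v| = √(1 + 36 + 9) = √46 ≈ 6.7823
comp_v u = -17 / √46 ≈ -2.507

-2.507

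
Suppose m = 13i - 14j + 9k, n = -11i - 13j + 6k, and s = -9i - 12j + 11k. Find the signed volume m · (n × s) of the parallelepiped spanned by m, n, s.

-1726

n × s:
i: (-13)·11 - 6·(-12) = -143 - (-72) = -71
j: 6·(-9) - (-11)·11 = -54 - (-121) = 67
k: (-11)·(-12) - (-13)·(-9) = 132 - 117 = 15
n × s = (-71, 67, 15)
m · (n × s) = 13·(-71) + (-14)·67 + 9·15 = -923 - 938 + 135 = -1726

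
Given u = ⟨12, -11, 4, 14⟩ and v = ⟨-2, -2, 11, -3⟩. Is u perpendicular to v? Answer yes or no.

yes

u · v = 12·(-2) + (-11)·(-2) + 4·11 + 14·(-3) = -24 + 22 + 44 - 42 = 0
Zero, so the vectors are orthogonal.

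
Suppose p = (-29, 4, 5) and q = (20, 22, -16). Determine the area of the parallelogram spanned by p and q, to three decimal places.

i: 4·(-16) - 5·22 = -64 - 110 = -174
j: 5·20 - (-29)·(-16) = 100 - 464 = -364
k: (-29)·22 - 4·20 = -638 - 80 = -718
p × q = (-174, -364, -718)
|p × q| = √((-174)² + (-364)² + (-718)²) = √678296 ≈ 823.5873

823.587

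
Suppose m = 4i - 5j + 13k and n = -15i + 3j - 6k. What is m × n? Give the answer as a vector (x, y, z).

(-9, -171, -63)

i: (-5)·(-6) - 13·3 = 30 - 39 = -9
j: 13·(-15) - 4·(-6) = -195 - (-24) = -171
k: 4·3 - (-5)·(-15) = 12 - 75 = -63
m × n = (-9, -171, -63)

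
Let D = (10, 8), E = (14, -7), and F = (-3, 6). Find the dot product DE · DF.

DE = E − D = (4, -15)
DF = F − D = (-13, -2)
DE · DF = 4·(-13) + (-15)·(-2) = -52 + 30 = -22

-22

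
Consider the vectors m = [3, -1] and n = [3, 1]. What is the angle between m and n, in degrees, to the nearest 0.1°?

m · n = 3·3 + (-1)·1 = 9 - 1 = 8
|m|² = 9 + 1 = 10,  |m| = √10 ≈ 3.162278
|n|² = 9 + 1 = 10,  |n| = √10 ≈ 3.162278
cos θ = 8 / (3.162278 · 3.162278) ≈ 0.80000
θ = arccos(0.80000) ≈ 36.9°

36.9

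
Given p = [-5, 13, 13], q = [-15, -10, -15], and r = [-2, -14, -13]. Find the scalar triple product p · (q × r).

q × r:
i: (-10)·(-13) - (-15)·(-14) = 130 - 210 = -80
j: (-15)·(-2) - (-15)·(-13) = 30 - 195 = -165
k: (-15)·(-14) - (-10)·(-2) = 210 - 20 = 190
q × r = (-80, -165, 190)
p · (q × r) = (-5)·(-80) + 13·(-165) + 13·190 = 400 - 2145 + 2470 = 725

725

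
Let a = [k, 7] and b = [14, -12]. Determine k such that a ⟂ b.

a · b = k·14 + 7·(-12) = -84 + 14k
Set equal to 0: 14k = 84, so k = 6.

6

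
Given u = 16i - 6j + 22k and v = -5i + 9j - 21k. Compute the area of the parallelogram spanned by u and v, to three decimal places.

263.165

i: (-6)·(-21) - 22·9 = 126 - 198 = -72
j: 22·(-5) - 16·(-21) = -110 - (-336) = 226
k: 16·9 - (-6)·(-5) = 144 - 30 = 114
u × v = (-72, 226, 114)
|u × v| = √((-72)² + 226² + 114²) = √69256 ≈ 263.1653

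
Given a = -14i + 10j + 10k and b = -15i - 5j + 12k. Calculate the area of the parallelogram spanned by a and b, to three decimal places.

i: 10·12 - 10·(-5) = 120 - (-50) = 170
j: 10·(-15) - (-14)·12 = -150 - (-168) = 18
k: (-14)·(-5) - 10·(-15) = 70 - (-150) = 220
a × b = (170, 18, 220)
|a × b| = √(170² + 18² + 220²) = √77624 ≈ 278.6108

278.611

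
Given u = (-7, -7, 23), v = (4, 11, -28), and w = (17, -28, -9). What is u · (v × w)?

2384

v × w:
i: 11·(-9) - (-28)·(-28) = -99 - 784 = -883
j: (-28)·17 - 4·(-9) = -476 - (-36) = -440
k: 4·(-28) - 11·17 = -112 - 187 = -299
v × w = (-883, -440, -299)
u · (v × w) = (-7)·(-883) + (-7)·(-440) + 23·(-299) = 6181 + 3080 - 6877 = 2384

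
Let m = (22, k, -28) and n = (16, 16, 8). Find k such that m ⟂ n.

m · n = 22·16 + k·16 + (-28)·8 = 128 + 16k
Set equal to 0: 16k = -128, so k = -8.

-8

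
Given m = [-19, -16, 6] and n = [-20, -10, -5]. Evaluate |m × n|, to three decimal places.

i: (-16)·(-5) - 6·(-10) = 80 - (-60) = 140
j: 6·(-20) - (-19)·(-5) = -120 - 95 = -215
k: (-19)·(-10) - (-16)·(-20) = 190 - 320 = -130
m × n = (140, -215, -130)
|m × n| = √(140² + (-215)² + (-130)²) = √82725 ≈ 287.6195

287.620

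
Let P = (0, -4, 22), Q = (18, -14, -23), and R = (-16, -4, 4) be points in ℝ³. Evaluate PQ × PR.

PQ = (18, -10, -45)
PR = (-16, 0, -18)
i: (-10)·(-18) - (-45)·0 = 180 - 0 = 180
j: (-45)·(-16) - 18·(-18) = 720 - (-324) = 1044
k: 18·0 - (-10)·(-16) = 0 - 160 = -160
PQ × PR = (180, 1044, -160)

(180, 1044, -160)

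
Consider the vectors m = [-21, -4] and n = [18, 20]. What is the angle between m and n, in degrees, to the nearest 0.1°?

142.8

m · n = (-21)·18 + (-4)·20 = -378 - 80 = -458
|m|² = 441 + 16 = 457,  |m| = √457 ≈ 21.377558
|n|² = 324 + 400 = 724,  |n| = √724 ≈ 26.907248
cos θ = -458 / (21.377558 · 26.907248) ≈ -0.79623
θ = arccos(-0.79623) ≈ 142.8°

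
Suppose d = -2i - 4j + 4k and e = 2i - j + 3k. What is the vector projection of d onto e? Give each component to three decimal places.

(1.714, -0.857, 2.571)

d · e = (-2)·2 + (-4)·(-1) + 4·3 = -4 + 4 + 12 = 12
|e|² = 4 + 1 + 9 = 14
proj_e d = (12/14) · (2, -1, 3) ≈ (1.714, -0.857, 2.571)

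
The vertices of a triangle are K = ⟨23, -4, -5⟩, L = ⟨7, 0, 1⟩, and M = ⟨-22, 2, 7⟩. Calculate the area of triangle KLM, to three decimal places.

KL = (-16, 4, 6),  KM = (-45, 6, 12)
i: 4·12 - 6·6 = 48 - 36 = 12
j: 6·(-45) - (-16)·12 = -270 - (-192) = -78
k: (-16)·6 - 4·(-45) = -96 - (-180) = 84
KL × KM = (12, -78, 84)
|KL × KM| = √13284 ≈ 115.2562
area = ½ · 115.2562 ≈ 57.628

57.628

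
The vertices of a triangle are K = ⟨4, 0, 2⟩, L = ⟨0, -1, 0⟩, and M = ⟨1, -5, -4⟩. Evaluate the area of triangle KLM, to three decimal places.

KL = (-4, -1, -2),  KM = (-3, -5, -6)
i: (-1)·(-6) - (-2)·(-5) = 6 - 10 = -4
j: (-2)·(-3) - (-4)·(-6) = 6 - 24 = -18
k: (-4)·(-5) - (-1)·(-3) = 20 - 3 = 17
KL × KM = (-4, -18, 17)
|KL × KM| = √629 ≈ 25.0799
area = ½ · 25.0799 ≈ 12.540

12.540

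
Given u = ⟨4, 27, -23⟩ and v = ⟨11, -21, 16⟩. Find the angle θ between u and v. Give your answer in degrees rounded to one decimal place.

u · v = 4·11 + 27·(-21) + (-23)·16 = 44 - 567 - 368 = -891
|u|² = 16 + 729 + 529 = 1274,  |u| = √1274 ≈ 35.693137
|v|² = 121 + 441 + 256 = 818,  |v| = √818 ≈ 28.600699
cos θ = -891 / (35.693137 · 28.600699) ≈ -0.87280
θ = arccos(-0.87280) ≈ 150.8°

150.8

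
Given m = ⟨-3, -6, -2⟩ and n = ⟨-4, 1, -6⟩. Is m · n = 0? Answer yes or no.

no

m · n = (-3)·(-4) + (-6)·1 + (-2)·(-6) = 12 - 6 + 12 = 18
Nonzero, so the vectors are not orthogonal.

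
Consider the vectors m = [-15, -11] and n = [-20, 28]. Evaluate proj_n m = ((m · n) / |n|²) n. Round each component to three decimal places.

m · n = (-15)·(-20) + (-11)·28 = 300 - 308 = -8
|n|² = 400 + 784 = 1184
proj_n m = (-8/1184) · (-20, 28) ≈ (0.135, -0.189)

(0.135, -0.189)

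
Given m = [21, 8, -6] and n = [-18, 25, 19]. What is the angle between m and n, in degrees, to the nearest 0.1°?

110.3

m · n = 21·(-18) + 8·25 + (-6)·19 = -378 + 200 - 114 = -292
|m|² = 441 + 64 + 36 = 541,  |m| = √541 ≈ 23.259407
|n|² = 324 + 625 + 361 = 1310,  |n| = √1310 ≈ 36.193922
cos θ = -292 / (23.259407 · 36.193922) ≈ -0.34686
θ = arccos(-0.34686) ≈ 110.3°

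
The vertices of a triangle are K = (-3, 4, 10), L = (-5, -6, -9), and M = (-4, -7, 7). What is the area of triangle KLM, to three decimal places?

KL = (-2, -10, -19),  KM = (-1, -11, -3)
i: (-10)·(-3) - (-19)·(-11) = 30 - 209 = -179
j: (-19)·(-1) - (-2)·(-3) = 19 - 6 = 13
k: (-2)·(-11) - (-10)·(-1) = 22 - 10 = 12
KL × KM = (-179, 13, 12)
|KL × KM| = √32354 ≈ 179.8722
area = ½ · 179.8722 ≈ 89.936

89.936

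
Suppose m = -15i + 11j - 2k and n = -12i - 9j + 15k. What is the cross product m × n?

i: 11·15 - (-2)·(-9) = 165 - 18 = 147
j: (-2)·(-12) - (-15)·15 = 24 - (-225) = 249
k: (-15)·(-9) - 11·(-12) = 135 - (-132) = 267
m × n = (147, 249, 267)

(147, 249, 267)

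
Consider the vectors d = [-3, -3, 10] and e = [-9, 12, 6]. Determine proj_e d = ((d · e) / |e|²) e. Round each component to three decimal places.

(-1.759, 2.345, 1.172)

d · e = (-3)·(-9) + (-3)·12 + 10·6 = 27 - 36 + 60 = 51
|e|² = 81 + 144 + 36 = 261
proj_e d = (51/261) · (-9, 12, 6) ≈ (-1.759, 2.345, 1.172)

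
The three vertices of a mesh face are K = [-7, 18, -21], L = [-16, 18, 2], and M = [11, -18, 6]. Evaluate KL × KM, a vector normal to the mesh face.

(828, 657, 324)

KL = (-9, 0, 23)
KM = (18, -36, 27)
i: 0·27 - 23·(-36) = 0 - (-828) = 828
j: 23·18 - (-9)·27 = 414 - (-243) = 657
k: (-9)·(-36) - 0·18 = 324 - 0 = 324
KL × KM = (828, 657, 324)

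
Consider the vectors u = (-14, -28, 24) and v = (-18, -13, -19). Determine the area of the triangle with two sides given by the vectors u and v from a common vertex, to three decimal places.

i: (-28)·(-19) - 24·(-13) = 532 - (-312) = 844
j: 24·(-18) - (-14)·(-19) = -432 - 266 = -698
k: (-14)·(-13) - (-28)·(-18) = 182 - 504 = -322
u × v = (844, -698, -322)
|u × v| = √(844² + (-698)² + (-322)²) = √1303224 ≈ 1141.5884
area = ½ · 1141.5884 ≈ 570.794

570.794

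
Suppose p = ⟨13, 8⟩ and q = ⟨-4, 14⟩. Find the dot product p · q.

60

p · q = 13·(-4) + 8·14 = -52 + 112 = 60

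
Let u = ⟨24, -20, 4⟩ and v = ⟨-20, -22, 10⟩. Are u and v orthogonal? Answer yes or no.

u · v = 24·(-20) + (-20)·(-22) + 4·10 = -480 + 440 + 40 = 0
Zero, so the vectors are orthogonal.

yes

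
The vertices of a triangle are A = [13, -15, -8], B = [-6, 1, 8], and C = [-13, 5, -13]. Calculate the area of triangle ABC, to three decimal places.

324.968

AB = (-19, 16, 16),  AC = (-26, 20, -5)
i: 16·(-5) - 16·20 = -80 - 320 = -400
j: 16·(-26) - (-19)·(-5) = -416 - 95 = -511
k: (-19)·20 - 16·(-26) = -380 - (-416) = 36
AB × AC = (-400, -511, 36)
|AB × AC| = √422417 ≈ 649.9362
area = ½ · 649.9362 ≈ 324.968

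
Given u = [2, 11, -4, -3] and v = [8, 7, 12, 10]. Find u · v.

u · v = 2·8 + 11·7 + (-4)·12 + (-3)·10 = 16 + 77 - 48 - 30 = 15

15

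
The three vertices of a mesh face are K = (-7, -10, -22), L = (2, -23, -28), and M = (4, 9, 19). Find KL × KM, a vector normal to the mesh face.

KL = (9, -13, -6)
KM = (11, 19, 41)
i: (-13)·41 - (-6)·19 = -533 - (-114) = -419
j: (-6)·11 - 9·41 = -66 - 369 = -435
k: 9·19 - (-13)·11 = 171 - (-143) = 314
KL × KM = (-419, -435, 314)

(-419, -435, 314)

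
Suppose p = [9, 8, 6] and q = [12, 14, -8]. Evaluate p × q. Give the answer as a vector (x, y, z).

(-148, 144, 30)

i: 8·(-8) - 6·14 = -64 - 84 = -148
j: 6·12 - 9·(-8) = 72 - (-72) = 144
k: 9·14 - 8·12 = 126 - 96 = 30
p × q = (-148, 144, 30)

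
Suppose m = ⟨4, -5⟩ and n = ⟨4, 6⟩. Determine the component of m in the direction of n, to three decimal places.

-1.941

m · n = 4·4 + (-5)·6 = 16 - 30 = -14
|n| = √(16 + 36) = √52 ≈ 7.2111
comp_n m = -14 / √52 ≈ -1.941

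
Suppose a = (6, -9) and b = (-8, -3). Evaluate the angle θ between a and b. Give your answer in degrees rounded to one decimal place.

103.1

a · b = 6·(-8) + (-9)·(-3) = -48 + 27 = -21
|a|² = 36 + 81 = 117,  |a| = √117 ≈ 10.816654
|b|² = 64 + 9 = 73,  |b| = √73 ≈ 8.544004
cos θ = -21 / (10.816654 · 8.544004) ≈ -0.22723
θ = arccos(-0.22723) ≈ 103.1°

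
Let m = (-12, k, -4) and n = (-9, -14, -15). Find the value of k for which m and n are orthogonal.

m · n = (-12)·(-9) + k·(-14) + (-4)·(-15) = 168 - 14k
Set equal to 0: -14k = -168, so k = 12.

12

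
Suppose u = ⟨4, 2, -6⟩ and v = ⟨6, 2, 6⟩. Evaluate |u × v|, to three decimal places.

i: 2·6 - (-6)·2 = 12 - (-12) = 24
j: (-6)·6 - 4·6 = -36 - 24 = -60
k: 4·2 - 2·6 = 8 - 12 = -4
u × v = (24, -60, -4)
|u × v| = √(24² + (-60)² + (-4)²) = √4192 ≈ 64.7457

64.746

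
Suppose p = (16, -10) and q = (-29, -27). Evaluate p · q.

p · q = 16·(-29) + (-10)·(-27) = -464 + 270 = -194

-194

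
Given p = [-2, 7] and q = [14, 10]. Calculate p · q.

p · q = (-2)·14 + 7·10 = -28 + 70 = 42

42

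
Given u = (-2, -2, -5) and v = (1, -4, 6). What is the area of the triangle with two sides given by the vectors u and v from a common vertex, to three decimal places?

17.125

i: (-2)·6 - (-5)·(-4) = -12 - 20 = -32
j: (-5)·1 - (-2)·6 = -5 - (-12) = 7
k: (-2)·(-4) - (-2)·1 = 8 - (-2) = 10
u × v = (-32, 7, 10)
|u × v| = √((-32)² + 7² + 10²) = √1173 ≈ 34.2491
area = ½ · 34.2491 ≈ 17.125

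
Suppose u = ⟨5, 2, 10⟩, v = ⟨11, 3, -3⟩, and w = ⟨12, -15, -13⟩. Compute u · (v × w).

v × w:
i: 3·(-13) - (-3)·(-15) = -39 - 45 = -84
j: (-3)·12 - 11·(-13) = -36 - (-143) = 107
k: 11·(-15) - 3·12 = -165 - 36 = -201
v × w = (-84, 107, -201)
u · (v × w) = 5·(-84) + 2·107 + 10·(-201) = -420 + 214 - 2010 = -2216

-2216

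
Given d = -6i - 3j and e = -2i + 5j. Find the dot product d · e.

-3

d · e = (-6)·(-2) + (-3)·5 = 12 - 15 = -3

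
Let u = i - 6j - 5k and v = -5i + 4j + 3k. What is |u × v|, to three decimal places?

34.117

i: (-6)·3 - (-5)·4 = -18 - (-20) = 2
j: (-5)·(-5) - 1·3 = 25 - 3 = 22
k: 1·4 - (-6)·(-5) = 4 - 30 = -26
u × v = (2, 22, -26)
|u × v| = √(2² + 22² + (-26)²) = √1164 ≈ 34.1174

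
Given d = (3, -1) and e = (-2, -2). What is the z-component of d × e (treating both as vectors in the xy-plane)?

-8

3·(-2) - (-1)·(-2) = -6 - 2 = -8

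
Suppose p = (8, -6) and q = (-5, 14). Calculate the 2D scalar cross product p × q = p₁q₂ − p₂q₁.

82

8·14 - (-6)·(-5) = 112 - 30 = 82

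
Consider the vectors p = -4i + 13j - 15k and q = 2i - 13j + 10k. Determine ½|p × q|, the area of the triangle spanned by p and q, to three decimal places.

35.359

i: 13·10 - (-15)·(-13) = 130 - 195 = -65
j: (-15)·2 - (-4)·10 = -30 - (-40) = 10
k: (-4)·(-13) - 13·2 = 52 - 26 = 26
p × q = (-65, 10, 26)
|p × q| = √((-65)² + 10² + 26²) = √5001 ≈ 70.7177
area = ½ · 70.7177 ≈ 35.359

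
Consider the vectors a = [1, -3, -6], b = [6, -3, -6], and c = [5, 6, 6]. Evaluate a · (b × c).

-90

b × c:
i: (-3)·6 - (-6)·6 = -18 - (-36) = 18
j: (-6)·5 - 6·6 = -30 - 36 = -66
k: 6·6 - (-3)·5 = 36 - (-15) = 51
b × c = (18, -66, 51)
a · (b × c) = 1·18 + (-3)·(-66) + (-6)·51 = 18 + 198 - 306 = -90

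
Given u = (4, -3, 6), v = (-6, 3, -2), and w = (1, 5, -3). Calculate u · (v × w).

-134

v × w:
i: 3·(-3) - (-2)·5 = -9 - (-10) = 1
j: (-2)·1 - (-6)·(-3) = -2 - 18 = -20
k: (-6)·5 - 3·1 = -30 - 3 = -33
v × w = (1, -20, -33)
u · (v × w) = 4·1 + (-3)·(-20) + 6·(-33) = 4 + 60 - 198 = -134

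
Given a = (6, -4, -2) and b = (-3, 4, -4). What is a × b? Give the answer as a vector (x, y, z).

(24, 30, 12)

i: (-4)·(-4) - (-2)·4 = 16 - (-8) = 24
j: (-2)·(-3) - 6·(-4) = 6 - (-24) = 30
k: 6·4 - (-4)·(-3) = 24 - 12 = 12
a × b = (24, 30, 12)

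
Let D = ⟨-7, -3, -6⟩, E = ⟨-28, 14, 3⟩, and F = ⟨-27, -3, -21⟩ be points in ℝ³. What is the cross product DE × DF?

(-255, -495, 340)

DE = (-21, 17, 9)
DF = (-20, 0, -15)
i: 17·(-15) - 9·0 = -255 - 0 = -255
j: 9·(-20) - (-21)·(-15) = -180 - 315 = -495
k: (-21)·0 - 17·(-20) = 0 - (-340) = 340
DE × DF = (-255, -495, 340)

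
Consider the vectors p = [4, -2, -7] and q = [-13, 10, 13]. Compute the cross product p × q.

(44, 39, 14)

i: (-2)·13 - (-7)·10 = -26 - (-70) = 44
j: (-7)·(-13) - 4·13 = 91 - 52 = 39
k: 4·10 - (-2)·(-13) = 40 - 26 = 14
p × q = (44, 39, 14)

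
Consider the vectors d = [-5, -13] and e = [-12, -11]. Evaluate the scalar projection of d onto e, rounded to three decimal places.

d · e = (-5)·(-12) + (-13)·(-11) = 60 + 143 = 203
|e| = √(144 + 121) = √265 ≈ 16.2788
comp_e d = 203 / √265 ≈ 12.470

12.470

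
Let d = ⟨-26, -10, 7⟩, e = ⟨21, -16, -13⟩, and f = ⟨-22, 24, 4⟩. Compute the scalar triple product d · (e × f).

e × f:
i: (-16)·4 - (-13)·24 = -64 - (-312) = 248
j: (-13)·(-22) - 21·4 = 286 - 84 = 202
k: 21·24 - (-16)·(-22) = 504 - 352 = 152
e × f = (248, 202, 152)
d · (e × f) = (-26)·248 + (-10)·202 + 7·152 = -6448 - 2020 + 1064 = -7404

-7404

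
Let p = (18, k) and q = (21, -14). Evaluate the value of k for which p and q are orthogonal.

p · q = 18·21 + k·(-14) = 378 - 14k
Set equal to 0: -14k = -378, so k = 27.

27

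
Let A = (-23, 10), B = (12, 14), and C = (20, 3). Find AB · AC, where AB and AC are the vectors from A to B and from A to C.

1477

AB = B − A = (35, 4)
AC = C − A = (43, -7)
AB · AC = 35·43 + 4·(-7) = 1505 - 28 = 1477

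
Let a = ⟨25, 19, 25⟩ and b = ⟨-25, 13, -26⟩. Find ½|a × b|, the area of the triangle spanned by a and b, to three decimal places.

i: 19·(-26) - 25·13 = -494 - 325 = -819
j: 25·(-25) - 25·(-26) = -625 - (-650) = 25
k: 25·13 - 19·(-25) = 325 - (-475) = 800
a × b = (-819, 25, 800)
|a × b| = √((-819)² + 25² + 800²) = √1311386 ≈ 1145.1576
area = ½ · 1145.1576 ≈ 572.579

572.579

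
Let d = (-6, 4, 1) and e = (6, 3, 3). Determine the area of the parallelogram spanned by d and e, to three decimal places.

i: 4·3 - 1·3 = 12 - 3 = 9
j: 1·6 - (-6)·3 = 6 - (-18) = 24
k: (-6)·3 - 4·6 = -18 - 24 = -42
d × e = (9, 24, -42)
|d × e| = √(9² + 24² + (-42)²) = √2421 ≈ 49.2037

49.204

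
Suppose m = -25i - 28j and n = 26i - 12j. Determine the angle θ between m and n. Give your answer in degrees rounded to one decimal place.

m · n = (-25)·26 + (-28)·(-12) = -650 + 336 = -314
|m|² = 625 + 784 = 1409,  |m| = √1409 ≈ 37.536649
|n|² = 676 + 144 = 820,  |n| = √820 ≈ 28.635642
cos θ = -314 / (37.536649 · 28.635642) ≈ -0.29212
θ = arccos(-0.29212) ≈ 107.0°

107.0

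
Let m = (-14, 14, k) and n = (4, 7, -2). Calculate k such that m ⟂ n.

m · n = (-14)·4 + 14·7 + k·(-2) = 42 - 2k
Set equal to 0: -2k = -42, so k = 21.

21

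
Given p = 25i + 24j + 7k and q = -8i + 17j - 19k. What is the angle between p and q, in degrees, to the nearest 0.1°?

p · q = 25·(-8) + 24·17 + 7·(-19) = -200 + 408 - 133 = 75
|p|² = 625 + 576 + 49 = 1250,  |p| = √1250 ≈ 35.355339
|q|² = 64 + 289 + 361 = 714,  |q| = √714 ≈ 26.720778
cos θ = 75 / (35.355339 · 26.720778) ≈ 0.07939
θ = arccos(0.07939) ≈ 85.4°

85.4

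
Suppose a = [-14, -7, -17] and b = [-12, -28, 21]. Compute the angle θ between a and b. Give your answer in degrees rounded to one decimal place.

a · b = (-14)·(-12) + (-7)·(-28) + (-17)·21 = 168 + 196 - 357 = 7
|a|² = 196 + 49 + 289 = 534,  |a| = √534 ≈ 23.108440
|b|² = 144 + 784 + 441 = 1369,  |b| = √1369 ≈ 37.000000
cos θ = 7 / (23.108440 · 37.000000) ≈ 0.00819
θ = arccos(0.00819) ≈ 89.5°

89.5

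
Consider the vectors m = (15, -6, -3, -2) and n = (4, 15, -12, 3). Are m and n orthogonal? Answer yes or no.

yes

m · n = 15·4 + (-6)·15 + (-3)·(-12) + (-2)·3 = 60 - 90 + 36 - 6 = 0
Zero, so the vectors are orthogonal.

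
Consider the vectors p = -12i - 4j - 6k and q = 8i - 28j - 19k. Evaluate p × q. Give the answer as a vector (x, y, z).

i: (-4)·(-19) - (-6)·(-28) = 76 - 168 = -92
j: (-6)·8 - (-12)·(-19) = -48 - 228 = -276
k: (-12)·(-28) - (-4)·8 = 336 - (-32) = 368
p × q = (-92, -276, 368)

(-92, -276, 368)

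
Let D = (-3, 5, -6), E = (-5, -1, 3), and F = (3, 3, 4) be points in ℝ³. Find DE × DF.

DE = (-2, -6, 9)
DF = (6, -2, 10)
i: (-6)·10 - 9·(-2) = -60 - (-18) = -42
j: 9·6 - (-2)·10 = 54 - (-20) = 74
k: (-2)·(-2) - (-6)·6 = 4 - (-36) = 40
DE × DF = (-42, 74, 40)

(-42, 74, 40)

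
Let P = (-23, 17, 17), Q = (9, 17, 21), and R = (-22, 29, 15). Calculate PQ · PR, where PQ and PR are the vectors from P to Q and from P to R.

24

PQ = Q − P = (32, 0, 4)
PR = R − P = (1, 12, -2)
PQ · PR = 32·1 + 0·12 + 4·(-2) = 32 + 0 - 8 = 24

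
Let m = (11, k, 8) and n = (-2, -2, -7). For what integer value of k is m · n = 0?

m · n = 11·(-2) + k·(-2) + 8·(-7) = -78 - 2k
Set equal to 0: -2k = 78, so k = -39.

-39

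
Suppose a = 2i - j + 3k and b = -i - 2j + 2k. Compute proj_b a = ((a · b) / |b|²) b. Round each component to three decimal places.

(-0.667, -1.333, 1.333)

a · b = 2·(-1) + (-1)·(-2) + 3·2 = -2 + 2 + 6 = 6
|b|² = 1 + 4 + 4 = 9
proj_b a = (6/9) · (-1, -2, 2) ≈ (-0.667, -1.333, 1.333)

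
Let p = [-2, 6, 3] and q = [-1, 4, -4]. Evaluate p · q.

14

p · q = (-2)·(-1) + 6·4 + 3·(-4) = 2 + 24 - 12 = 14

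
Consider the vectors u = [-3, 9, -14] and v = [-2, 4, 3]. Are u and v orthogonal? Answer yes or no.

u · v = (-3)·(-2) + 9·4 + (-14)·3 = 6 + 36 - 42 = 0
Zero, so the vectors are orthogonal.

yes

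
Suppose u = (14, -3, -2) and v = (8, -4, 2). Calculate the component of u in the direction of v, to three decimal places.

u · v = 14·8 + (-3)·(-4) + (-2)·2 = 112 + 12 - 4 = 120
|v| = √(64 + 16 + 4) = √84 ≈ 9.1652
comp_v u = 120 / √84 ≈ 13.093

13.093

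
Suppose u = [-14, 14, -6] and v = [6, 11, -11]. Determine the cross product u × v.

(-88, -190, -238)

i: 14·(-11) - (-6)·11 = -154 - (-66) = -88
j: (-6)·6 - (-14)·(-11) = -36 - 154 = -190
k: (-14)·11 - 14·6 = -154 - 84 = -238
u × v = (-88, -190, -238)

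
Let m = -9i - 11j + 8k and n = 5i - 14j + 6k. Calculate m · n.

m · n = (-9)·5 + (-11)·(-14) + 8·6 = -45 + 154 + 48 = 157

157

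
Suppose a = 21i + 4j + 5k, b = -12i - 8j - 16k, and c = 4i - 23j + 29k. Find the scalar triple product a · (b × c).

b × c:
i: (-8)·29 - (-16)·(-23) = -232 - 368 = -600
j: (-16)·4 - (-12)·29 = -64 - (-348) = 284
k: (-12)·(-23) - (-8)·4 = 276 - (-32) = 308
b × c = (-600, 284, 308)
a · (b × c) = 21·(-600) + 4·284 + 5·308 = -12600 + 1136 + 1540 = -9924

-9924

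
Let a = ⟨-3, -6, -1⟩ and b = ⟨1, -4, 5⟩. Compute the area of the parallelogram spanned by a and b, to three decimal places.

i: (-6)·5 - (-1)·(-4) = -30 - 4 = -34
j: (-1)·1 - (-3)·5 = -1 - (-15) = 14
k: (-3)·(-4) - (-6)·1 = 12 - (-6) = 18
a × b = (-34, 14, 18)
|a × b| = √((-34)² + 14² + 18²) = √1676 ≈ 40.9390

40.939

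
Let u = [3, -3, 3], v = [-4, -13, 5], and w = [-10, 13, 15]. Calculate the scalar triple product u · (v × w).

-1356

v × w:
i: (-13)·15 - 5·13 = -195 - 65 = -260
j: 5·(-10) - (-4)·15 = -50 - (-60) = 10
k: (-4)·13 - (-13)·(-10) = -52 - 130 = -182
v × w = (-260, 10, -182)
u · (v × w) = 3·(-260) + (-3)·10 + 3·(-182) = -780 - 30 - 546 = -1356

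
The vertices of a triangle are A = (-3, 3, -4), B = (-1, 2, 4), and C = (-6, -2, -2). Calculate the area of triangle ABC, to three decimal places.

24.480

AB = (2, -1, 8),  AC = (-3, -5, 2)
i: (-1)·2 - 8·(-5) = -2 - (-40) = 38
j: 8·(-3) - 2·2 = -24 - 4 = -28
k: 2·(-5) - (-1)·(-3) = -10 - 3 = -13
AB × AC = (38, -28, -13)
|AB × AC| = √2397 ≈ 48.9592
area = ½ · 48.9592 ≈ 24.480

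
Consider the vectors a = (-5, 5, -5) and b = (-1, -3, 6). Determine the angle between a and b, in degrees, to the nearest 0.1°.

a · b = (-5)·(-1) + 5·(-3) + (-5)·6 = 5 - 15 - 30 = -40
|a|² = 25 + 25 + 25 = 75,  |a| = √75 ≈ 8.660254
|b|² = 1 + 9 + 36 = 46,  |b| = √46 ≈ 6.782330
cos θ = -40 / (8.660254 · 6.782330) ≈ -0.68101
θ = arccos(-0.68101) ≈ 132.9°

132.9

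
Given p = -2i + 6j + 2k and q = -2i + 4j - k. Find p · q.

26

p · q = (-2)·(-2) + 6·4 + 2·(-1) = 4 + 24 - 2 = 26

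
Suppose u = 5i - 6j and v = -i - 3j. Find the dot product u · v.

13

u · v = 5·(-1) + (-6)·(-3) = -5 + 18 = 13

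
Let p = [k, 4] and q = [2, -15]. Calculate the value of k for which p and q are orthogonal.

30

p · q = k·2 + 4·(-15) = -60 + 2k
Set equal to 0: 2k = 60, so k = 30.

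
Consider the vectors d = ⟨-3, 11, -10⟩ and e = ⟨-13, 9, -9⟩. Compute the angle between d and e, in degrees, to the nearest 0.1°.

34.3

d · e = (-3)·(-13) + 11·9 + (-10)·(-9) = 39 + 99 + 90 = 228
|d|² = 9 + 121 + 100 = 230,  |d| = √230 ≈ 15.165751
|e|² = 169 + 81 + 81 = 331,  |e| = √331 ≈ 18.193405
cos θ = 228 / (15.165751 · 18.193405) ≈ 0.82634
θ = arccos(0.82634) ≈ 34.3°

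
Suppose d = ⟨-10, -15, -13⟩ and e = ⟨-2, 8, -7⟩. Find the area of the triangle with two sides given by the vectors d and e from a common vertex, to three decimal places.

120.122

i: (-15)·(-7) - (-13)·8 = 105 - (-104) = 209
j: (-13)·(-2) - (-10)·(-7) = 26 - 70 = -44
k: (-10)·8 - (-15)·(-2) = -80 - 30 = -110
d × e = (209, -44, -110)
|d × e| = √(209² + (-44)² + (-110)²) = √57717 ≈ 240.2436
area = ½ · 240.2436 ≈ 120.122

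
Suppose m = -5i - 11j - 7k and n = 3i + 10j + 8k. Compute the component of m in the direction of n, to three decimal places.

-13.761

m · n = (-5)·3 + (-11)·10 + (-7)·8 = -15 - 110 - 56 = -181
|n| = √(9 + 100 + 64) = √173 ≈ 13.1529
comp_n m = -181 / √173 ≈ -13.761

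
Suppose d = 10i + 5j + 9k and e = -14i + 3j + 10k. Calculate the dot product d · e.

d · e = 10·(-14) + 5·3 + 9·10 = -140 + 15 + 90 = -35

-35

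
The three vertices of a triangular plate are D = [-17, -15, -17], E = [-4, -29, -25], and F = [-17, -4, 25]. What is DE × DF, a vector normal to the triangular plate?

DE = (13, -14, -8)
DF = (0, 11, 42)
i: (-14)·42 - (-8)·11 = -588 - (-88) = -500
j: (-8)·0 - 13·42 = 0 - 546 = -546
k: 13·11 - (-14)·0 = 143 - 0 = 143
DE × DF = (-500, -546, 143)

(-500, -546, 143)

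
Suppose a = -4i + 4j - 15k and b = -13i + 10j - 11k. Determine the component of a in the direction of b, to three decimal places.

13.014

a · b = (-4)·(-13) + 4·10 + (-15)·(-11) = 52 + 40 + 165 = 257
|b| = √(169 + 100 + 121) = √390 ≈ 19.7484
comp_b a = 257 / √390 ≈ 13.014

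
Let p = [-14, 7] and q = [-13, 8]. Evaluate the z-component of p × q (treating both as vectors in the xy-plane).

-21

(-14)·8 - 7·(-13) = -112 - (-91) = -21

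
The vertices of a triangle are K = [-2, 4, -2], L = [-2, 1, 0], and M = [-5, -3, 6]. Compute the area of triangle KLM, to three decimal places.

KL = (0, -3, 2),  KM = (-3, -7, 8)
i: (-3)·8 - 2·(-7) = -24 - (-14) = -10
j: 2·(-3) - 0·8 = -6 - 0 = -6
k: 0·(-7) - (-3)·(-3) = 0 - 9 = -9
KL × KM = (-10, -6, -9)
|KL × KM| = √217 ≈ 14.7309
area = ½ · 14.7309 ≈ 7.365

7.365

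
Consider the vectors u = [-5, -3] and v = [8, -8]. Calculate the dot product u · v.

-16

u · v = (-5)·8 + (-3)·(-8) = -40 + 24 = -16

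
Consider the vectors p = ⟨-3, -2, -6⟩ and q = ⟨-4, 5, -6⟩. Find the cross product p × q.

i: (-2)·(-6) - (-6)·5 = 12 - (-30) = 42
j: (-6)·(-4) - (-3)·(-6) = 24 - 18 = 6
k: (-3)·5 - (-2)·(-4) = -15 - 8 = -23
p × q = (42, 6, -23)

(42, 6, -23)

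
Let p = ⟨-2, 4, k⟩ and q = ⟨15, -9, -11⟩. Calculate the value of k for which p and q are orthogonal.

p · q = (-2)·15 + 4·(-9) + k·(-11) = -66 - 11k
Set equal to 0: -11k = 66, so k = -6.

-6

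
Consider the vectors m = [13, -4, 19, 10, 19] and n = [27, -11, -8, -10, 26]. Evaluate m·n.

m · n = 13·27 + (-4)·(-11) + 19·(-8) + 10·(-10) + 19·26 = 351 + 44 - 152 - 100 + 494 = 637

637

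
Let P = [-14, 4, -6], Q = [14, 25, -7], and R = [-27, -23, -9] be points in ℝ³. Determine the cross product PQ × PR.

(-90, 97, -483)

PQ = (28, 21, -1)
PR = (-13, -27, -3)
i: 21·(-3) - (-1)·(-27) = -63 - 27 = -90
j: (-1)·(-13) - 28·(-3) = 13 - (-84) = 97
k: 28·(-27) - 21·(-13) = -756 - (-273) = -483
PQ × PR = (-90, 97, -483)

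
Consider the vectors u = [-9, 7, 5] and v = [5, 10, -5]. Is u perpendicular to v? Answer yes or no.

yes

u · v = (-9)·5 + 7·10 + 5·(-5) = -45 + 70 - 25 = 0
Zero, so the vectors are orthogonal.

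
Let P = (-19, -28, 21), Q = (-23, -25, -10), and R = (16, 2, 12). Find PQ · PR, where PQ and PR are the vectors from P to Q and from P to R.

229

PQ = Q − P = (-4, 3, -31)
PR = R − P = (35, 30, -9)
PQ · PR = (-4)·35 + 3·30 + (-31)·(-9) = -140 + 90 + 279 = 229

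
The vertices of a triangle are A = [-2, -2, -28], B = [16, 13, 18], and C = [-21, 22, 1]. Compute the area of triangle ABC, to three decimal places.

853.004

AB = (18, 15, 46),  AC = (-19, 24, 29)
i: 15·29 - 46·24 = 435 - 1104 = -669
j: 46·(-19) - 18·29 = -874 - 522 = -1396
k: 18·24 - 15·(-19) = 432 - (-285) = 717
AB × AC = (-669, -1396, 717)
|AB × AC| = √2910466 ≈ 1706.0088
area = ½ · 1706.0088 ≈ 853.004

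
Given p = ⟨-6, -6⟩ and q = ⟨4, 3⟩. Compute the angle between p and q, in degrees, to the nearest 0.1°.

171.9

p · q = (-6)·4 + (-6)·3 = -24 - 18 = -42
|p|² = 36 + 36 = 72,  |p| = √72 ≈ 8.485281
|q|² = 16 + 9 = 25,  |q| = √25 ≈ 5.000000
cos θ = -42 / (8.485281 · 5.000000) ≈ -0.98995
θ = arccos(-0.98995) ≈ 171.9°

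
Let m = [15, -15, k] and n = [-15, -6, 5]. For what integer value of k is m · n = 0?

m · n = 15·(-15) + (-15)·(-6) + k·5 = -135 + 5k
Set equal to 0: 5k = 135, so k = 27.

27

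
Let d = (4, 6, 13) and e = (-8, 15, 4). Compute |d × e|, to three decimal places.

i: 6·4 - 13·15 = 24 - 195 = -171
j: 13·(-8) - 4·4 = -104 - 16 = -120
k: 4·15 - 6·(-8) = 60 - (-48) = 108
d × e = (-171, -120, 108)
|d × e| = √((-171)² + (-120)² + 108²) = √55305 ≈ 235.1702

235.170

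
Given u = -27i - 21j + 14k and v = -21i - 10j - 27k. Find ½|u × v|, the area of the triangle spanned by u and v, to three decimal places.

i: (-21)·(-27) - 14·(-10) = 567 - (-140) = 707
j: 14·(-21) - (-27)·(-27) = -294 - 729 = -1023
k: (-27)·(-10) - (-21)·(-21) = 270 - 441 = -171
u × v = (707, -1023, -171)
|u × v| = √(707² + (-1023)² + (-171)²) = √1575619 ≈ 1255.2366
area = ½ · 1255.2366 ≈ 627.618

627.618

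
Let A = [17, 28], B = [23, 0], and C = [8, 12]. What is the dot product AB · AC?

AB = B − A = (6, -28)
AC = C − A = (-9, -16)
AB · AC = 6·(-9) + (-28)·(-16) = -54 + 448 = 394

394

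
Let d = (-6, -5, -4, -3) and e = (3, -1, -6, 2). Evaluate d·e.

5

d · e = (-6)·3 + (-5)·(-1) + (-4)·(-6) + (-3)·2 = -18 + 5 + 24 - 6 = 5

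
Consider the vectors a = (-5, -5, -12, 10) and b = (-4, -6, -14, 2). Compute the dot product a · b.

238

a · b = (-5)·(-4) + (-5)·(-6) + (-12)·(-14) + 10·2 = 20 + 30 + 168 + 20 = 238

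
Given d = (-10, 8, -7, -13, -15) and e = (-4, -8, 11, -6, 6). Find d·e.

d · e = (-10)·(-4) + 8·(-8) + (-7)·11 + (-13)·(-6) + (-15)·6 = 40 - 64 - 77 + 78 - 90 = -113

-113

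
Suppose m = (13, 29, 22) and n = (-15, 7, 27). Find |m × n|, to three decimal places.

i: 29·27 - 22·7 = 783 - 154 = 629
j: 22·(-15) - 13·27 = -330 - 351 = -681
k: 13·7 - 29·(-15) = 91 - (-435) = 526
m × n = (629, -681, 526)
|m × n| = √(629² + (-681)² + 526²) = √1136078 ≈ 1065.8696

1065.870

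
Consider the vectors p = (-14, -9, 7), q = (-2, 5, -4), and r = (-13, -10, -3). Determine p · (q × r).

951

q × r:
i: 5·(-3) - (-4)·(-10) = -15 - 40 = -55
j: (-4)·(-13) - (-2)·(-3) = 52 - 6 = 46
k: (-2)·(-10) - 5·(-13) = 20 - (-65) = 85
q × r = (-55, 46, 85)
p · (q × r) = (-14)·(-55) + (-9)·46 + 7·85 = 770 - 414 + 595 = 951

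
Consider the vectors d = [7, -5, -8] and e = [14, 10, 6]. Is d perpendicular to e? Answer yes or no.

yes

d · e = 7·14 + (-5)·10 + (-8)·6 = 98 - 50 - 48 = 0
Zero, so the vectors are orthogonal.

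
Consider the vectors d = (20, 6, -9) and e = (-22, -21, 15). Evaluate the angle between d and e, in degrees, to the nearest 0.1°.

155.4

d · e = 20·(-22) + 6·(-21) + (-9)·15 = -440 - 126 - 135 = -701
|d|² = 400 + 36 + 81 = 517,  |d| = √517 ≈ 22.737634
|e|² = 484 + 441 + 225 = 1150,  |e| = √1150 ≈ 33.911650
cos θ = -701 / (22.737634 · 33.911650) ≈ -0.90913
θ = arccos(-0.90913) ≈ 155.4°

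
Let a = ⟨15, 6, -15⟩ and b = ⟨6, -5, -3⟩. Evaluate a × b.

i: 6·(-3) - (-15)·(-5) = -18 - 75 = -93
j: (-15)·6 - 15·(-3) = -90 - (-45) = -45
k: 15·(-5) - 6·6 = -75 - 36 = -111
a × b = (-93, -45, -111)

(-93, -45, -111)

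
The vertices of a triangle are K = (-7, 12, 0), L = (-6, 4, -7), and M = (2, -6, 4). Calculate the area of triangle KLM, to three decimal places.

89.957

KL = (1, -8, -7),  KM = (9, -18, 4)
i: (-8)·4 - (-7)·(-18) = -32 - 126 = -158
j: (-7)·9 - 1·4 = -63 - 4 = -67
k: 1·(-18) - (-8)·9 = -18 - (-72) = 54
KL × KM = (-158, -67, 54)
|KL × KM| = √32369 ≈ 179.9139
area = ½ · 179.9139 ≈ 89.957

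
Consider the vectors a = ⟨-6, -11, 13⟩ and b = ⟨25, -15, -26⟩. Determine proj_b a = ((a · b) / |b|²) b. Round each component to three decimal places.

(-5.292, 3.175, 5.503)

a · b = (-6)·25 + (-11)·(-15) + 13·(-26) = -150 + 165 - 338 = -323
|b|² = 625 + 225 + 676 = 1526
proj_b a = (-323/1526) · (25, -15, -26) ≈ (-5.292, 3.175, 5.503)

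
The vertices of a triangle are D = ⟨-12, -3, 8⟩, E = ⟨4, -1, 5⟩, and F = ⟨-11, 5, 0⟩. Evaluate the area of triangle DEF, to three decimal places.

DE = (16, 2, -3),  DF = (1, 8, -8)
i: 2·(-8) - (-3)·8 = -16 - (-24) = 8
j: (-3)·1 - 16·(-8) = -3 - (-128) = 125
k: 16·8 - 2·1 = 128 - 2 = 126
DE × DF = (8, 125, 126)
|DE × DF| = √31565 ≈ 177.6654
area = ½ · 177.6654 ≈ 88.833

88.833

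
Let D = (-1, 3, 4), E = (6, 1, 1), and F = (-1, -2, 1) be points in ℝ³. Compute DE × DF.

DE = (7, -2, -3)
DF = (0, -5, -3)
i: (-2)·(-3) - (-3)·(-5) = 6 - 15 = -9
j: (-3)·0 - 7·(-3) = 0 - (-21) = 21
k: 7·(-5) - (-2)·0 = -35 - 0 = -35
DE × DF = (-9, 21, -35)

(-9, 21, -35)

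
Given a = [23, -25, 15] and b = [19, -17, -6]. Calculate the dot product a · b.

a · b = 23·19 + (-25)·(-17) + 15·(-6) = 437 + 425 - 90 = 772

772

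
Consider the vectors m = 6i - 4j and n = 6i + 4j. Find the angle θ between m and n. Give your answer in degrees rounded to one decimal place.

67.4

m · n = 6·6 + (-4)·4 = 36 - 16 = 20
|m|² = 36 + 16 = 52,  |m| = √52 ≈ 7.211103
|n|² = 36 + 16 = 52,  |n| = √52 ≈ 7.211103
cos θ = 20 / (7.211103 · 7.211103) ≈ 0.38462
θ = arccos(0.38462) ≈ 67.4°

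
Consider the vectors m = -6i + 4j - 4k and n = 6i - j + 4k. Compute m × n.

(12, 0, -18)

i: 4·4 - (-4)·(-1) = 16 - 4 = 12
j: (-4)·6 - (-6)·4 = -24 - (-24) = 0
k: (-6)·(-1) - 4·6 = 6 - 24 = -18
m × n = (12, 0, -18)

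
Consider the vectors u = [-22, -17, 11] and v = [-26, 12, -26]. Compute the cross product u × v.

(310, -858, -706)

i: (-17)·(-26) - 11·12 = 442 - 132 = 310
j: 11·(-26) - (-22)·(-26) = -286 - 572 = -858
k: (-22)·12 - (-17)·(-26) = -264 - 442 = -706
u × v = (310, -858, -706)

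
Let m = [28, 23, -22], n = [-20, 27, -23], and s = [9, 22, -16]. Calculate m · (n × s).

4977

n × s:
i: 27·(-16) - (-23)·22 = -432 - (-506) = 74
j: (-23)·9 - (-20)·(-16) = -207 - 320 = -527
k: (-20)·22 - 27·9 = -440 - 243 = -683
n × s = (74, -527, -683)
m · (n × s) = 28·74 + 23·(-527) + (-22)·(-683) = 2072 - 12121 + 15026 = 4977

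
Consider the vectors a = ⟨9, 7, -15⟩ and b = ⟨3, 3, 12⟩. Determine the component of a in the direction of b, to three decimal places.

a · b = 9·3 + 7·3 + (-15)·12 = 27 + 21 - 180 = -132
|b| = √(9 + 9 + 144) = √162 ≈ 12.7279
comp_b a = -132 / √162 ≈ -10.371

-10.371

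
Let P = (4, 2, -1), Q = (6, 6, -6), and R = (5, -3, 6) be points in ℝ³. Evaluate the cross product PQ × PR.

PQ = (2, 4, -5)
PR = (1, -5, 7)
i: 4·7 - (-5)·(-5) = 28 - 25 = 3
j: (-5)·1 - 2·7 = -5 - 14 = -19
k: 2·(-5) - 4·1 = -10 - 4 = -14
PQ × PR = (3, -19, -14)

(3, -19, -14)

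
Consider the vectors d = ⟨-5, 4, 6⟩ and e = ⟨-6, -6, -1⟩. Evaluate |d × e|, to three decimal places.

i: 4·(-1) - 6·(-6) = -4 - (-36) = 32
j: 6·(-6) - (-5)·(-1) = -36 - 5 = -41
k: (-5)·(-6) - 4·(-6) = 30 - (-24) = 54
d × e = (32, -41, 54)
|d × e| = √(32² + (-41)² + 54²) = √5621 ≈ 74.9733

74.973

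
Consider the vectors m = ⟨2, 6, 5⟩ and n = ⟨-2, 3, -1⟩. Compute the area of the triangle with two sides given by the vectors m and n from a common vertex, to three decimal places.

i: 6·(-1) - 5·3 = -6 - 15 = -21
j: 5·(-2) - 2·(-1) = -10 - (-2) = -8
k: 2·3 - 6·(-2) = 6 - (-12) = 18
m × n = (-21, -8, 18)
|m × n| = √((-21)² + (-8)² + 18²) = √829 ≈ 28.7924
area = ½ · 28.7924 ≈ 14.396

14.396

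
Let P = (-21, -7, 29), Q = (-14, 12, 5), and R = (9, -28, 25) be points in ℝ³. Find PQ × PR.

PQ = (7, 19, -24)
PR = (30, -21, -4)
i: 19·(-4) - (-24)·(-21) = -76 - 504 = -580
j: (-24)·30 - 7·(-4) = -720 - (-28) = -692
k: 7·(-21) - 19·30 = -147 - 570 = -717
PQ × PR = (-580, -692, -717)

(-580, -692, -717)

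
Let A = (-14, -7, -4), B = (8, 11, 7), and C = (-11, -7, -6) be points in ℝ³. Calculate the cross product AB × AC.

(-36, 77, -54)

AB = (22, 18, 11)
AC = (3, 0, -2)
i: 18·(-2) - 11·0 = -36 - 0 = -36
j: 11·3 - 22·(-2) = 33 - (-44) = 77
k: 22·0 - 18·3 = 0 - 54 = -54
AB × AC = (-36, 77, -54)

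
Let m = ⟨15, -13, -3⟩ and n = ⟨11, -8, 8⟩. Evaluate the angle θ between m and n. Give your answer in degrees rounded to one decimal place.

39.3

m · n = 15·11 + (-13)·(-8) + (-3)·8 = 165 + 104 - 24 = 245
|m|² = 225 + 169 + 9 = 403,  |m| = √403 ≈ 20.074860
|n|² = 121 + 64 + 64 = 249,  |n| = √249 ≈ 15.779734
cos θ = 245 / (20.074860 · 15.779734) ≈ 0.77342
θ = arccos(0.77342) ≈ 39.3°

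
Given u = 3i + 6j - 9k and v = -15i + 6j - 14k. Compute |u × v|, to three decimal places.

209.507

i: 6·(-14) - (-9)·6 = -84 - (-54) = -30
j: (-9)·(-15) - 3·(-14) = 135 - (-42) = 177
k: 3·6 - 6·(-15) = 18 - (-90) = 108
u × v = (-30, 177, 108)
|u × v| = √((-30)² + 177² + 108²) = √43893 ≈ 209.5066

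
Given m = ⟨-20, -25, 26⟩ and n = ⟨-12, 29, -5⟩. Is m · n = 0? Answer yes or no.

no

m · n = (-20)·(-12) + (-25)·29 + 26·(-5) = 240 - 725 - 130 = -615
Nonzero, so the vectors are not orthogonal.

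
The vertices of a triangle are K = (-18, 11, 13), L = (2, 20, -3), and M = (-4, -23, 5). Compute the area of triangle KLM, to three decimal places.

508.229

KL = (20, 9, -16),  KM = (14, -34, -8)
i: 9·(-8) - (-16)·(-34) = -72 - 544 = -616
j: (-16)·14 - 20·(-8) = -224 - (-160) = -64
k: 20·(-34) - 9·14 = -680 - 126 = -806
KL × KM = (-616, -64, -806)
|KL × KM| = √1033188 ≈ 1016.4586
area = ½ · 1016.4586 ≈ 508.229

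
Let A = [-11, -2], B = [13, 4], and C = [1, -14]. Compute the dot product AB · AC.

216

AB = B − A = (24, 6)
AC = C − A = (12, -12)
AB · AC = 24·12 + 6·(-12) = 288 - 72 = 216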